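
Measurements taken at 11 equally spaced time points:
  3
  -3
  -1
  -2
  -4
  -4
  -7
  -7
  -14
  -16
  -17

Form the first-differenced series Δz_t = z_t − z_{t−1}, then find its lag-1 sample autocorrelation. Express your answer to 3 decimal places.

First differences Δz: -6, 2, -1, -2, 0, -3, 0, -7, -2, -1
Mean of differences = -2.0000
Numerator Σ(Δz_t−Δz̄)(Δz_{t+1}−Δz̄) = -26.0000
Denominator Σ(Δz_t−Δz̄)² = 68.0000
r_1(Δz) = -26.0000 / 68.0000 = -0.382

-0.382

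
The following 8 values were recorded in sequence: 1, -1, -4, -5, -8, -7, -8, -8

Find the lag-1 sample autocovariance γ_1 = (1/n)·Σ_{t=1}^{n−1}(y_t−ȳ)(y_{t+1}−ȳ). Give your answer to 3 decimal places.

6.125

Mean ȳ = (1 − 1 − 4 − 5 − 8 − 7 − 8 − 8)/8 = -5.0000
Deviations: 6.0000, 4.0000, 1.0000, 0.0000, -3.0000, -2.0000, -3.0000, -3.0000
Σ_{t=1}^{7}(y_t−ȳ)(y_{t+1}−ȳ) = 49.0000
γ_1 = 49.0000 / 8 = 6.125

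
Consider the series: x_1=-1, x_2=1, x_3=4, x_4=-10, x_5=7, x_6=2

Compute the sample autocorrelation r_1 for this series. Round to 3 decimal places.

-0.556

Mean x̄ = (-1 + 1 + 4 − 10 + 7 + 2)/6 = 0.5000
Σ(x_t−x̄)(x_{t+1}−x̄) = (-0.7500) + (1.7500) + (-36.7500) + (-68.2500) + (9.7500) = -94.2500
Denominator Σ(x_t−x̄)² = 169.5000
r_1 = -94.2500 / 169.5000 = -0.556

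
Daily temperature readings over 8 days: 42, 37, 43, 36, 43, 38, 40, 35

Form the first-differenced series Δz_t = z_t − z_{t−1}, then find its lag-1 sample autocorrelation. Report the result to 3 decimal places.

First differences Δz: -5, 6, -7, 7, -5, 2, -5
Mean of differences = -1.0000
Numerator Σ(Δz_t−Δz̄)(Δz_{t+1}−Δz̄) = -174.0000
Denominator Σ(Δz_t−Δz̄)² = 206.0000
r_1(Δz) = -174.0000 / 206.0000 = -0.845

-0.845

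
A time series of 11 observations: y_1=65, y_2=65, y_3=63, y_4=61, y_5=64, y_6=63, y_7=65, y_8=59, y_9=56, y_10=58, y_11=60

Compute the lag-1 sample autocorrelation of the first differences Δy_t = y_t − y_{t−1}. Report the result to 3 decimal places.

First differences Δy: 0, -2, -2, 3, -1, 2, -6, -3, 2, 2
Mean of differences = -0.5000
Numerator Σ(Δy_t−Δȳ)(Δy_{t+1}−Δȳ) = -6.7500
Denominator Σ(Δy_t−Δȳ)² = 72.5000
r_1(Δy) = -6.7500 / 72.5000 = -0.093

-0.093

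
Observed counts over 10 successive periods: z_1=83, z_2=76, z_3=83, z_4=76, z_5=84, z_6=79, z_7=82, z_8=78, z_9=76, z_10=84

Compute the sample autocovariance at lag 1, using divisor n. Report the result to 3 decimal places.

-6.941

Mean z̄ = (83 + 76 + 83 + 76 + 84 + 79 + 82 + 78 + 76 + 84)/10 = 80.1000
Σ_{t=1}^{9}(z_t−z̄)(z_{t+1}−z̄) = -69.4100
γ_1 = -69.4100 / 10 = -6.941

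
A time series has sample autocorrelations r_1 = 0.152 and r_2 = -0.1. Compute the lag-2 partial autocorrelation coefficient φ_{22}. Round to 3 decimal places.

φ_{22} = (r_2 − r_1²) / (1 − r_1²)
r_1² = (0.152)² = 0.023104
Numerator = -0.1 − 0.0231 = -0.1231; denominator = 1 − 0.0231 = 0.9769
φ_{22} = -0.1231 / 0.9769 = -0.126

-0.126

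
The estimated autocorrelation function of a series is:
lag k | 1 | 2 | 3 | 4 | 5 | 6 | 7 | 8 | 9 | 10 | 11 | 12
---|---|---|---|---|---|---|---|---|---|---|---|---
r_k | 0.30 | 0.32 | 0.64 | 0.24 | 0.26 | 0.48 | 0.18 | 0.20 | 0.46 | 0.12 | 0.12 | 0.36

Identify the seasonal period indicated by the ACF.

3

The largest autocorrelation is r_3 = 0.64, with weaker echoes at lags 6 (0.48), 9 (0.46) and 12 (0.36); the remaining lags stay at or below 0.32.
The dominant spike at lag 3 indicates a seasonal period of 3.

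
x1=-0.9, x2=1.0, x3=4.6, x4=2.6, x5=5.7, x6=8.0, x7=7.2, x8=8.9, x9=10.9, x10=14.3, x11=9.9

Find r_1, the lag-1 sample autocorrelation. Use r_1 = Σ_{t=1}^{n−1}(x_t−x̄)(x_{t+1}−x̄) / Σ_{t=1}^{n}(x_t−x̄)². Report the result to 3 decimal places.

0.656

Mean x̄ = (-0.9 + 1.0 + 4.6 + 2.6 + 5.7 + 8.0 + 7.2 + 8.9 + 10.9 + 14.3 + 9.9)/11 = 6.5636
Numerator Σ_{t=1}^{10}(x_t−x̄)(x_{t+1}−x̄) = 134.3069
Denominator Σ(x_t−x̄)² = 204.6855
r_1 = 134.3069 / 204.6855 = 0.656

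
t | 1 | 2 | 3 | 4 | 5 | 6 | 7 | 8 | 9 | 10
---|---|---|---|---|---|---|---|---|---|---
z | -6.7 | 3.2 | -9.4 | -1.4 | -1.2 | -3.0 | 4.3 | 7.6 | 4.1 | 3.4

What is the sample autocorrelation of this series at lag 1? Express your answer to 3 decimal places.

0.121

Mean z̄ = (-6.7 + 3.2 − 9.4 − 1.4 − 1.2 − 3.0 + 4.3 + 7.6 + 4.1 + 3.4)/10 = 0.0900
Numerator Σ_{t=1}^{9}(z_t−z̄)(z_{t+1}−z̄) = 31.4139
Denominator Σ(z_t−z̄)² = 260.4290
r_1 = 31.4139 / 260.4290 = 0.121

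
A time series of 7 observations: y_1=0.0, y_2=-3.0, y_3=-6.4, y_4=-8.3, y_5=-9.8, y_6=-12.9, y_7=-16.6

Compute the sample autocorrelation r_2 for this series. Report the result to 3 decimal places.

Mean ȳ = (0.0 − 3.0 − 6.4 − 8.3 − 9.8 − 12.9 − 16.6)/7 = -8.1429
Deviations from mean: 8.1429, 5.1429, 1.7429, -0.1571, -1.6571, -4.7571, -8.4571
Σ(y_t−ȳ)(y_{t+2}−ȳ) = (14.1918) + (-0.8082) + (-2.8882) + (0.7476) + (14.0147) = 25.2578
Denominator Σ(y_t−ȳ)² = 192.7171
r_2 = 25.2578 / 192.7171 = 0.131

0.131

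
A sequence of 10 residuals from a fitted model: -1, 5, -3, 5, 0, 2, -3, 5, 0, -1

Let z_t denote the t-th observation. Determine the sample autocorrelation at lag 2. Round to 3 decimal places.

0.396

Mean z̄ = (-1 + 5 − 3 + 5 + 0 + 2 − 3 + 5 + 0 − 1)/10 = 0.9000
Numerator Σ_{t=1}^{8}(z_t−z̄)(z_{t+2}−z̄) = 35.9800
Denominator Σ(z_t−z̄)² = 90.9000
r_2 = 35.9800 / 90.9000 = 0.396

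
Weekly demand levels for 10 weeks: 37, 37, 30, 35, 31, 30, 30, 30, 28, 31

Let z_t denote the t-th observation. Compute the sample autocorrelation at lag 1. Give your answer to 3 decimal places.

0.296

Mean z̄ = (37 + 37 + 30 + 35 + 31 + 30 + 30 + 30 + 28 + 31)/10 = 31.9000
Numerator Σ_{t=1}^{9}(z_t−z̄)(z_{t+1}−z̄) = 27.4900
Denominator Σ(z_t−z̄)² = 92.9000
r_1 = 27.4900 / 92.9000 = 0.296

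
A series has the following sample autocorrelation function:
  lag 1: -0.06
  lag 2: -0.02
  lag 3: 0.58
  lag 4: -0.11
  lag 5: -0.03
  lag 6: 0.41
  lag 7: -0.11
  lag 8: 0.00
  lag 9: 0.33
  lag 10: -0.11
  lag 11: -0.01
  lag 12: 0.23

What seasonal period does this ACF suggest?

The largest autocorrelation is r_3 = 0.58, with weaker echoes at lags 6 (0.41), 9 (0.33) and 12 (0.23); the remaining lags stay at or below 0.00.
The dominant spike at lag 3 indicates a seasonal period of 3.

3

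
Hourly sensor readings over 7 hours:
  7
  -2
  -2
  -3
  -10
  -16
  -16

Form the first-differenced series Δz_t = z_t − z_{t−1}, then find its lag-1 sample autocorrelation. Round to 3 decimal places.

First differences Δz: -9, 0, -1, -7, -6, 0
Mean of differences = -3.8333
Numerator Σ(Δz_t−Δz̄)(Δz_{t+1}−Δz̄) = -19.3611
Denominator Σ(Δz_t−Δz̄)² = 78.8333
r_1(Δz) = -19.3611 / 78.8333 = -0.246

-0.246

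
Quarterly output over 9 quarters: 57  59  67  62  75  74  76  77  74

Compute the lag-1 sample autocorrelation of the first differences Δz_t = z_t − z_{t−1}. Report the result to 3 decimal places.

First differences Δz: 2, 8, -5, 13, -1, 2, 1, -3
Mean of differences = 2.1250
Numerator Σ(Δz_t−Δz̄)(Δz_{t+1}−Δz̄) = -147.7656
Denominator Σ(Δz_t−Δz̄)² = 240.8750
r_1(Δz) = -147.7656 / 240.8750 = -0.613

-0.613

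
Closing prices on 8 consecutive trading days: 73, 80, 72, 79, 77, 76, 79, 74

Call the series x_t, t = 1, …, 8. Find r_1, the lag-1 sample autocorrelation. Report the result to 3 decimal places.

Mean x̄ = (73 + 80 + 72 + 79 + 77 + 76 + 79 + 74)/8 = 76.2500
Deviations from mean: -3.2500, 3.7500, -4.2500, 2.7500, 0.7500, -0.2500, 2.7500, -2.2500
Σ(x_t−x̄)(x_{t+1}−x̄) = (-12.1875) + (-15.9375) + (-11.6875) + (2.0625) + (-0.1875) + (-0.6875) + (-6.1875) = -44.8125
Denominator Σ(x_t−x̄)² = 63.5000
r_1 = -44.8125 / 63.5000 = -0.706

-0.706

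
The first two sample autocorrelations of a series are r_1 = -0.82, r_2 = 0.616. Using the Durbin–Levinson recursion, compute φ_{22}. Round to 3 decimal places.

-0.172

φ_{22} = (r_2 − r_1²) / (1 − r_1²)
r_1² = (-0.82)² = 0.6724
Numerator = 0.616 − 0.6724 = -0.0564; denominator = 1 − 0.6724 = 0.3276
φ_{22} = -0.0564 / 0.3276 = -0.172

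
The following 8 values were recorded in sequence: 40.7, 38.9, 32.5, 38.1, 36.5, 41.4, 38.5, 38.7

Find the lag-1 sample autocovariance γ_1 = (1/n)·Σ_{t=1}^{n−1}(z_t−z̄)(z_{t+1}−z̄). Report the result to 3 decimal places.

-0.744

Mean z̄ = (40.7 + 38.9 + 32.5 + 38.1 + 36.5 + 41.4 + 38.5 + 38.7)/8 = 38.1625
Σ_{t=1}^{7}(z_t−z̄)(z_{t+1}−z̄) = -5.9552
γ_1 = -5.9552 / 8 = -0.744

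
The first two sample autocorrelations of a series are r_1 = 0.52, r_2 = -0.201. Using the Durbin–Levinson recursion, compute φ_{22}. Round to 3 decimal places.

-0.646

φ_{22} = (r_2 − r_1²) / (1 − r_1²)
r_1² = (0.52)² = 0.2704
Numerator = -0.201 − 0.2704 = -0.4714; denominator = 1 − 0.2704 = 0.7296
φ_{22} = -0.4714 / 0.7296 = -0.646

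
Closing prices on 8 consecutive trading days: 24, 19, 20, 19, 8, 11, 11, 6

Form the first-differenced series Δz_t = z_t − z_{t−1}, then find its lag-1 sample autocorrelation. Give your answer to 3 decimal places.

-0.407

First differences Δz: -5, 1, -1, -11, 3, 0, -5
Mean of differences = -2.5714
Numerator Σ(Δz_t−Δz̄)(Δz_{t+1}−Δz̄) = -55.1837
Denominator Σ(Δz_t−Δz̄)² = 135.7143
r_1(Δz) = -55.1837 / 135.7143 = -0.407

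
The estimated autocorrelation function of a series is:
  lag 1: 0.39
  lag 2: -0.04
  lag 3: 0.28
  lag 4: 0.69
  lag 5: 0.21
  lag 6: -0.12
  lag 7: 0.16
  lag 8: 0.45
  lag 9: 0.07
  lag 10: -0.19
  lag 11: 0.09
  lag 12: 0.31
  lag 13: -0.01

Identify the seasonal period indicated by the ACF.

4

The largest autocorrelation is r_4 = 0.69, with a weaker echo at lag 8 (0.45); the remaining lags stay at or below 0.39.
The dominant spike at lag 4 indicates a seasonal period of 4.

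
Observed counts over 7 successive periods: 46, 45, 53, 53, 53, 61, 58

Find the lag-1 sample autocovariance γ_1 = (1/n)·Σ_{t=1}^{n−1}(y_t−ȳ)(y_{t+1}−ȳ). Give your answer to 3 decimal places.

13.703

Mean ȳ = (46 + 45 + 53 + 53 + 53 + 61 + 58)/7 = 52.7143
Deviations: -6.7143, -7.7143, 0.2857, 0.2857, 0.2857, 8.2857, 5.2857
Σ_{t=1}^{6}(y_t−ȳ)(y_{t+1}−ȳ) = 95.9184
γ_1 = 95.9184 / 7 = 13.703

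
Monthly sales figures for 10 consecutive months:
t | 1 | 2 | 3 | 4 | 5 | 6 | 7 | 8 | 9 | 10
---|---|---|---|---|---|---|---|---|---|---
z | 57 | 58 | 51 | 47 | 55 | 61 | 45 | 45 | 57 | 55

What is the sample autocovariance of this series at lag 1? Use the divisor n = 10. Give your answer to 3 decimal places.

Mean z̄ = (57 + 58 + 51 + 47 + 55 + 61 + 45 + 45 + 57 + 55)/10 = 53.1000
Σ_{t=1}^{9}(z_t−z̄)(z_{t+1}−z̄) = 2.4900
γ_1 = 2.4900 / 10 = 0.249

0.249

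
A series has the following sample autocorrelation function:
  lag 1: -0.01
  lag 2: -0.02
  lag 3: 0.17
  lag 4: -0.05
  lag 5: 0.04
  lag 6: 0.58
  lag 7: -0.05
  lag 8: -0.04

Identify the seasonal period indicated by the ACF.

The largest autocorrelation is r_6 = 0.58; the remaining lags stay at or below 0.17.
The dominant spike at lag 6 indicates a seasonal period of 6.

6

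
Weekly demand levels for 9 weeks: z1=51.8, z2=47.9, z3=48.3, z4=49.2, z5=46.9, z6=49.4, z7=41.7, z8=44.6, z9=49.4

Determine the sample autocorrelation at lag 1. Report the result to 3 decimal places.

0.033

Mean z̄ = (51.8 + 47.9 + 48.3 + 49.2 + 46.9 + 49.4 + 41.7 + 44.6 + 49.4)/9 = 47.6889
Numerator Σ_{t=1}^{8}(z_t−z̄)(z_{t+1}−z̄) = 2.3443
Denominator Σ(z_t−z̄)² = 71.4889
r_1 = 2.3443 / 71.4889 = 0.033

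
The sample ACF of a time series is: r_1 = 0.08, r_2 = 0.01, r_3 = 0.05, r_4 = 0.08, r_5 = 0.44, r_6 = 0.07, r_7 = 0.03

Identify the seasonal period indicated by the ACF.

5

The largest autocorrelation is r_5 = 0.44; the remaining lags stay at or below 0.08.
The dominant spike at lag 5 indicates a seasonal period of 5.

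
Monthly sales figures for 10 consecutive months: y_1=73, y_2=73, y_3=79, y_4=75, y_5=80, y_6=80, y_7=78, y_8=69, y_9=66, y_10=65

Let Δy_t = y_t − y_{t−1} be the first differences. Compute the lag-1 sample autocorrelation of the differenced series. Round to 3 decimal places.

First differences Δy: 0, 6, -4, 5, 0, -2, -9, -3, -1
Mean of differences = -0.8889
Numerator Σ(Δy_t−Δȳ)(Δy_{t+1}−Δȳ) = -3.0123
Denominator Σ(Δy_t−Δȳ)² = 164.8889
r_1(Δy) = -3.0123 / 164.8889 = -0.018

-0.018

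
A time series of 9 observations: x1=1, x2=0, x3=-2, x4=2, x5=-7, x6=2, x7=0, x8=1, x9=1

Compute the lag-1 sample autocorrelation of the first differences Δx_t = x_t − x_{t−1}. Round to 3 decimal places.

First differences Δx: -1, -2, 4, -9, 9, -2, 1, 0
Mean of differences = 0.0000
Numerator Σ(Δx_t−Δx̄)(Δx_{t+1}−Δx̄) = -143.0000
Denominator Σ(Δx_t−Δx̄)² = 188.0000
r_1(Δx) = -143.0000 / 188.0000 = -0.761

-0.761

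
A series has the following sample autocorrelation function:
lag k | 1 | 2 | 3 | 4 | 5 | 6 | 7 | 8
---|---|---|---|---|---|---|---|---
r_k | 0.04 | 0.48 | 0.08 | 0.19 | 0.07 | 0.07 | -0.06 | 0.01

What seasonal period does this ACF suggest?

The largest autocorrelation is r_2 = 0.48, with a weaker echo at lag 4 (0.19); the remaining lags stay at or below 0.08.
The dominant spike at lag 2 indicates a seasonal period of 2.

2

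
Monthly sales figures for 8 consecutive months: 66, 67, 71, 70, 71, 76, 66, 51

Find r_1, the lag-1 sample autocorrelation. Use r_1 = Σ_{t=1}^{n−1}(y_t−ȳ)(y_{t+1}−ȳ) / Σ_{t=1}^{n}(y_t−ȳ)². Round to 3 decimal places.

0.164

Mean ȳ = (66 + 67 + 71 + 70 + 71 + 76 + 66 + 51)/8 = 67.2500
Deviations from mean: -1.2500, -0.2500, 3.7500, 2.7500, 3.7500, 8.7500, -1.2500, -16.2500
Σ(y_t−ȳ)(y_{t+1}−ȳ) = (0.3125) + (-0.9375) + (10.3125) + (10.3125) + (32.8125) + (-10.9375) + (20.3125) = 62.1875
Denominator Σ(y_t−ȳ)² = 379.5000
r_1 = 62.1875 / 379.5000 = 0.164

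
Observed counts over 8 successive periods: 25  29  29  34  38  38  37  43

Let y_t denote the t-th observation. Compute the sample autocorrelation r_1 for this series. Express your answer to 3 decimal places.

0.494

Mean ȳ = (25 + 29 + 29 + 34 + 38 + 38 + 37 + 43)/8 = 34.1250
Deviations from mean: -9.1250, -5.1250, -5.1250, -0.1250, 3.8750, 3.8750, 2.8750, 8.8750
Numerator Σ_{t=1}^{7}(y_t−ȳ)(y_{t+1}−ȳ) = 124.8594
Denominator Σ(y_t−ȳ)² = 252.8750
r_1 = 124.8594 / 252.8750 = 0.494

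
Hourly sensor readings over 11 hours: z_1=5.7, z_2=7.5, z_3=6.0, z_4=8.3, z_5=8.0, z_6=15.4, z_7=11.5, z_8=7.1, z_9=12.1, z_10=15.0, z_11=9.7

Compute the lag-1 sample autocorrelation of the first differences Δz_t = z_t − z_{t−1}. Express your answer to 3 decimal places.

-0.292

First differences Δz: 1.8, -1.5, 2.3, -0.3, 7.4, -3.9, -4.4, 5.0, 2.9, -5.3
Mean of differences = 0.4000
Numerator Σ(Δz_t−Δz̄)(Δz_{t+1}−Δz̄) = -46.7900
Denominator Σ(Δz_t−Δz̄)² = 160.1000
r_1(Δz) = -46.7900 / 160.1000 = -0.292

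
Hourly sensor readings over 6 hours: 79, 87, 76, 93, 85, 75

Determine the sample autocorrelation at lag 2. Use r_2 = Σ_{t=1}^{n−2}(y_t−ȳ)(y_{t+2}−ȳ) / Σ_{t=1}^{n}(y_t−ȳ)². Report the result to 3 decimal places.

-0.101

Mean ȳ = (79 + 87 + 76 + 93 + 85 + 75)/6 = 82.5000
Numerator Σ_{t=1}^{4}(y_t−ȳ)(y_{t+2}−ȳ) = -25.0000
Denominator Σ(y_t−ȳ)² = 247.5000
r_2 = -25.0000 / 247.5000 = -0.101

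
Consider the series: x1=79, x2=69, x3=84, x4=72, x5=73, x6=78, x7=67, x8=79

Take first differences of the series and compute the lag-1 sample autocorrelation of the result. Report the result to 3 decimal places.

First differences Δx: -10, 15, -12, 1, 5, -11, 12
Mean of differences = 0.0000
Numerator Σ(Δx_t−Δx̄)(Δx_{t+1}−Δx̄) = -524.0000
Denominator Σ(Δx_t−Δx̄)² = 760.0000
r_1(Δx) = -524.0000 / 760.0000 = -0.689

-0.689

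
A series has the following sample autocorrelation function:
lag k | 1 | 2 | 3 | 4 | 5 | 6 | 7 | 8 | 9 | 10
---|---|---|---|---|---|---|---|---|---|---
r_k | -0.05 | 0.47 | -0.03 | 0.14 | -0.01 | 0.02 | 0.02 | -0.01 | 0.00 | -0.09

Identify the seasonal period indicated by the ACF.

2

The largest autocorrelation is r_2 = 0.47; the remaining lags stay at or below 0.14.
The dominant spike at lag 2 indicates a seasonal period of 2.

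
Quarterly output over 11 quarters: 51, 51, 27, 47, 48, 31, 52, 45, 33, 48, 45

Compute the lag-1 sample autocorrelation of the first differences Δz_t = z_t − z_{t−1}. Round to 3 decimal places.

First differences Δz: 0, -24, 20, 1, -17, 21, -7, -12, 15, -3
Mean of differences = -0.6000
Numerator Σ(Δz_t−Δz̄)(Δz_{t+1}−Δz̄) = -1124.1600
Denominator Σ(Δz_t−Δz̄)² = 2130.4000
r_1(Δz) = -1124.1600 / 2130.4000 = -0.528

-0.528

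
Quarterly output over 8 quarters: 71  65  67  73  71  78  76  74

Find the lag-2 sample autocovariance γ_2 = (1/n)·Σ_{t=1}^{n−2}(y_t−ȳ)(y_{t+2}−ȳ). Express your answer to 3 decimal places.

2.137

Mean ȳ = (71 + 65 + 67 + 73 + 71 + 78 + 76 + 74)/8 = 71.8750
Σ_{t=1}^{6}(y_t−ȳ)(y_{t+2}−ȳ) = 17.0938
γ_2 = 17.0938 / 8 = 2.137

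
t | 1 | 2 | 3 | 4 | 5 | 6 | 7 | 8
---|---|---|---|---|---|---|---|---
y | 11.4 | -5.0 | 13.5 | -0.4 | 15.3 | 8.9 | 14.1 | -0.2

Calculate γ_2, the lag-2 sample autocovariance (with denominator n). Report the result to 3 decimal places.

Mean ȳ = (11.4 − 5.0 + 13.5 − 0.4 + 15.3 + 8.9 + 14.1 − 0.2)/8 = 7.2000
Σ_{t=1}^{6}(y_t−ȳ)(y_{t+2}−ȳ) = 200.6000
γ_2 = 200.6000 / 8 = 25.075

25.075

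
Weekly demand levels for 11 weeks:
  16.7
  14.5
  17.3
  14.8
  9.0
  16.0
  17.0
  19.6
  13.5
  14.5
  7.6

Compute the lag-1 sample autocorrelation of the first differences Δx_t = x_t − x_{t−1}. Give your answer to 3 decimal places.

First differences Δx: -2.2, 2.8, -2.5, -5.8, 7.0, 1.0, 2.6, -6.1, 1.0, -6.9
Mean of differences = -0.9100
Numerator Σ(Δx_t−Δx̄)(Δx_{t+1}−Δx̄) = -59.3481
Denominator Σ(Δx_t−Δx̄)² = 186.8690
r_1(Δx) = -59.3481 / 186.8690 = -0.318

-0.318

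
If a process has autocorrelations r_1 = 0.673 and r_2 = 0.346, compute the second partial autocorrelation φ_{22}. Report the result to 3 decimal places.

φ_{22} = (r_2 − r_1²) / (1 − r_1²)
r_1² = (0.673)² = 0.452929
Numerator = 0.346 − 0.4529 = -0.1069; denominator = 1 − 0.4529 = 0.5471
φ_{22} = -0.1069 / 0.5471 = -0.195

-0.195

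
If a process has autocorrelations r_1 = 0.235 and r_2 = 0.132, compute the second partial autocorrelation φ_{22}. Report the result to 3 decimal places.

0.081

φ_{22} = (r_2 − r_1²) / (1 − r_1²)
r_1² = (0.235)² = 0.055225
Numerator = 0.132 − 0.0552 = 0.0768; denominator = 1 − 0.0552 = 0.9448
φ_{22} = 0.0768 / 0.9448 = 0.081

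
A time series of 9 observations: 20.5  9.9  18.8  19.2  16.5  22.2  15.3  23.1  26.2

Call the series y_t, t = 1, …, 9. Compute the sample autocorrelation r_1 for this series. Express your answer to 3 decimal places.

-0.094

Mean ȳ = (20.5 + 9.9 + 18.8 + 19.2 + 16.5 + 22.2 + 15.3 + 23.1 + 26.2)/9 = 19.0778
Numerator Σ_{t=1}^{8}(y_t−ȳ)(y_{t+1}−ȳ) = -17.2438
Denominator Σ(y_t−ȳ)² = 183.9156
r_1 = -17.2438 / 183.9156 = -0.094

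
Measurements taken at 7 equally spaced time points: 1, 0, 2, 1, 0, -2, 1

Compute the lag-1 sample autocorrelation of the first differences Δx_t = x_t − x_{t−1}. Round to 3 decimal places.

First differences Δx: -1, 2, -1, -1, -2, 3
Mean of differences = 0.0000
Numerator Σ(Δx_t−Δx̄)(Δx_{t+1}−Δx̄) = -7.0000
Denominator Σ(Δx_t−Δx̄)² = 20.0000
r_1(Δx) = -7.0000 / 20.0000 = -0.350

-0.350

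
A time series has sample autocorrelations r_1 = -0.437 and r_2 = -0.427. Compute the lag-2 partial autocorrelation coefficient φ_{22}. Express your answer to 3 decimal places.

φ_{22} = (r_2 − r_1²) / (1 − r_1²)
r_1² = (-0.437)² = 0.190969
Numerator = -0.427 − 0.1910 = -0.6180; denominator = 1 − 0.1910 = 0.8090
φ_{22} = -0.6180 / 0.8090 = -0.764

-0.764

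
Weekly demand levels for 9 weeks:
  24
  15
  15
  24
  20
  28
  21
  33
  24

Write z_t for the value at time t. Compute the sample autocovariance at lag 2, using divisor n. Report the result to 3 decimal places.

7.160

Mean z̄ = (24 + 15 + 15 + 24 + 20 + 28 + 21 + 33 + 24)/9 = 22.6667
Σ_{t=1}^{7}(z_t−z̄)(z_{t+2}−z̄) = 64.4444
γ_2 = 64.4444 / 9 = 7.160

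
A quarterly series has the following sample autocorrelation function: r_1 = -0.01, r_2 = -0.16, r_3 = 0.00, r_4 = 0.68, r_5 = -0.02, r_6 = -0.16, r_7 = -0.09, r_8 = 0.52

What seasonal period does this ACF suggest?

4

The largest autocorrelation is r_4 = 0.68, with a weaker echo at lag 8 (0.52); the remaining lags stay at or below 0.00.
The dominant spike at lag 4 indicates a seasonal period of 4.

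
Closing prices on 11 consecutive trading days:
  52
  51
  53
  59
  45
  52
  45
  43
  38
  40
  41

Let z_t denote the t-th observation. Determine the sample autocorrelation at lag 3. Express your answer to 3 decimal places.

Mean z̄ = (52 + 51 + 53 + 59 + 45 + 52 + 45 + 43 + 38 + 40 + 41)/11 = 47.1818
Numerator Σ_{t=1}^{8}(z_t−z̄)(z_{t+3}−z̄) = 57.2645
Denominator Σ(z_t−z̄)² = 435.6364
r_3 = 57.2645 / 435.6364 = 0.131

0.131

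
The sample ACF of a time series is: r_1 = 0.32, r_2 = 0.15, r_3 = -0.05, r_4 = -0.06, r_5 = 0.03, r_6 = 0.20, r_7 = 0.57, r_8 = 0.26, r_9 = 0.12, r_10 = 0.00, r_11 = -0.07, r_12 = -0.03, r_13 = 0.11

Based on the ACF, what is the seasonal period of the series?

The largest autocorrelation is r_7 = 0.57; the remaining lags stay at or below 0.32. The elevated value at lag 1 (0.32), dropping to 0.15 at lag 2, reflects decaying short-term dependence rather than seasonality.
The dominant spike at lag 7 indicates a seasonal period of 7.

7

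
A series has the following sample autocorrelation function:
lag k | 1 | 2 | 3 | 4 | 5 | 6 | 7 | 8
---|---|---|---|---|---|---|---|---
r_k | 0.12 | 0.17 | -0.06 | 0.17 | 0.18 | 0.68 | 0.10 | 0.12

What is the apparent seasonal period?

6

The largest autocorrelation is r_6 = 0.68; the remaining lags stay at or below 0.18.
The dominant spike at lag 6 indicates a seasonal period of 6.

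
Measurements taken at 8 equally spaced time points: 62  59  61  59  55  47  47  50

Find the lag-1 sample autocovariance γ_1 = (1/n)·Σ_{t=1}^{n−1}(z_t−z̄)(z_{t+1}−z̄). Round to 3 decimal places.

22.500

Mean z̄ = (62 + 59 + 61 + 59 + 55 + 47 + 47 + 50)/8 = 55.0000
Deviations: 7.0000, 4.0000, 6.0000, 4.0000, 0.0000, -8.0000, -8.0000, -5.0000
Σ_{t=1}^{7}(z_t−z̄)(z_{t+1}−z̄) = 180.0000
γ_1 = 180.0000 / 8 = 22.500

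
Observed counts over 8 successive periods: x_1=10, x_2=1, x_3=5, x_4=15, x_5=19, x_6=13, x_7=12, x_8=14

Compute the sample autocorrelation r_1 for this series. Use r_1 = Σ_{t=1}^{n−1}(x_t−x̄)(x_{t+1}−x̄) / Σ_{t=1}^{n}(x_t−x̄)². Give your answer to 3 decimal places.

Mean x̄ = (10 + 1 + 5 + 15 + 19 + 13 + 12 + 14)/8 = 11.1250
Σ(x_t−x̄)(x_{t+1}−x̄) = (11.3906) + (62.0156) + (-23.7344) + (30.5156) + (14.7656) + (1.6406) + (2.5156) = 99.1094
Denominator Σ(x_t−x̄)² = 230.8750
r_1 = 99.1094 / 230.8750 = 0.429

0.429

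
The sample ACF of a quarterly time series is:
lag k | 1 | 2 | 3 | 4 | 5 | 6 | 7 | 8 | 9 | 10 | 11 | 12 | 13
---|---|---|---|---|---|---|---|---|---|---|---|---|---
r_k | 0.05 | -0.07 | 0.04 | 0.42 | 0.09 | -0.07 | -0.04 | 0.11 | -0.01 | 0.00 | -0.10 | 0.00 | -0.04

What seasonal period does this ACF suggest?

4

The largest autocorrelation is r_4 = 0.42; the remaining lags stay at or below 0.11.
The dominant spike at lag 4 indicates a seasonal period of 4.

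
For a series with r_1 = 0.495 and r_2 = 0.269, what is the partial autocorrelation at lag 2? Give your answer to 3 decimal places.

φ_{22} = (r_2 − r_1²) / (1 − r_1²)
r_1² = (0.495)² = 0.245025
Numerator = 0.269 − 0.2450 = 0.0240; denominator = 1 − 0.2450 = 0.7550
φ_{22} = 0.0240 / 0.7550 = 0.032

0.032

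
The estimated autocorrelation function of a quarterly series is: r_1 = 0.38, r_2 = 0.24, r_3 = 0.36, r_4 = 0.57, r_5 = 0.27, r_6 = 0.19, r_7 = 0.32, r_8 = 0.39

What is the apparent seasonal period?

The largest autocorrelation is r_4 = 0.57, with a weaker echo at lag 8 (0.39); the remaining lags stay at or below 0.38. The elevated value at lag 1 (0.38), dropping to 0.24 at lag 2, reflects decaying short-term dependence rather than seasonality.
The dominant spike at lag 4 indicates a seasonal period of 4.

4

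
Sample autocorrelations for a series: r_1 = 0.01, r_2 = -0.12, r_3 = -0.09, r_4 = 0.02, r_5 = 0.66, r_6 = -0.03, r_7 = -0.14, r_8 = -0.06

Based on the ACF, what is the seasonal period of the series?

The largest autocorrelation is r_5 = 0.66; the remaining lags stay at or below 0.02.
The dominant spike at lag 5 indicates a seasonal period of 5.

5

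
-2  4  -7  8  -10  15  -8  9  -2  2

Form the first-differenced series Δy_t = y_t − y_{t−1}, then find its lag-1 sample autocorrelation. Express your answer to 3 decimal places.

First differences Δy: 6, -11, 15, -18, 25, -23, 17, -11, 4
Mean of differences = 0.4444
Numerator Σ(Δy_t−Δȳ)(Δy_{t+1}−Δȳ) = -2145.5309
Denominator Σ(Δy_t−Δȳ)² = 2284.2222
r_1(Δy) = -2145.5309 / 2284.2222 = -0.939

-0.939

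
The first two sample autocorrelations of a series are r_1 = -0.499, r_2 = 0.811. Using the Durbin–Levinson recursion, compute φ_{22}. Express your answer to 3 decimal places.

φ_{22} = (r_2 − r_1²) / (1 − r_1²)
r_1² = (-0.499)² = 0.249001
Numerator = 0.811 − 0.2490 = 0.5620; denominator = 1 − 0.2490 = 0.7510
φ_{22} = 0.5620 / 0.7510 = 0.748

0.748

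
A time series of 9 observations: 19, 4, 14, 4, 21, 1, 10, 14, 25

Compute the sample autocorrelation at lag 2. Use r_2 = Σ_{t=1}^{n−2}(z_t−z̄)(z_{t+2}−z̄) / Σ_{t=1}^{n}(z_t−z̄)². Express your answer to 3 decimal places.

Mean z̄ = (19 + 4 + 14 + 4 + 21 + 1 + 10 + 14 + 25)/9 = 12.4444
Σ(z_t−z̄)(z_{t+2}−z̄) = (10.1975) + (71.3086) + (13.3086) + (96.6420) + (-20.9136) + (-17.8025) + (-30.6914) = 122.0494
Denominator Σ(z_t−z̄)² = 558.2222
r_2 = 122.0494 / 558.2222 = 0.219

0.219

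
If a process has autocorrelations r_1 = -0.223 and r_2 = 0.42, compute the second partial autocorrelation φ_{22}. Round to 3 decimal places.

φ_{22} = (r_2 − r_1²) / (1 − r_1²)
r_1² = (-0.223)² = 0.049729
Numerator = 0.42 − 0.0497 = 0.3703; denominator = 1 − 0.0497 = 0.9503
φ_{22} = 0.3703 / 0.9503 = 0.390

0.390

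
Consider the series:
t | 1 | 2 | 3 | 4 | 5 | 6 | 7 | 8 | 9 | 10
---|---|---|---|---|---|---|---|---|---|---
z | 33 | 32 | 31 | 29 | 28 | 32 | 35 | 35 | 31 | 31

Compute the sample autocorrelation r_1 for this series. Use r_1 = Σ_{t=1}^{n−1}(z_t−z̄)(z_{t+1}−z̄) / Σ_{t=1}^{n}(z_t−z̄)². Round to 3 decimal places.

Mean z̄ = (33 + 32 + 31 + 29 + 28 + 32 + 35 + 35 + 31 + 31)/10 = 31.7000
Numerator Σ_{t=1}^{9}(z_t−z̄)(z_{t+1}−z̄) = 21.0100
Denominator Σ(z_t−z̄)² = 46.1000
r_1 = 21.0100 / 46.1000 = 0.456

0.456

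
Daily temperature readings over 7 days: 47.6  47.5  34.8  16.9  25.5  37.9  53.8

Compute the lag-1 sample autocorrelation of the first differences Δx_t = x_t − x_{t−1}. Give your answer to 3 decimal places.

First differences Δx: -0.1, -12.7, -17.9, 8.6, 12.4, 15.9
Mean of differences = 1.0333
Numerator Σ(Δx_t−Δx̄)(Δx_{t+1}−Δx̄) = 387.3122
Denominator Σ(Δx_t−Δx̄)² = 955.8333
r_1(Δx) = 387.3122 / 955.8333 = 0.405

0.405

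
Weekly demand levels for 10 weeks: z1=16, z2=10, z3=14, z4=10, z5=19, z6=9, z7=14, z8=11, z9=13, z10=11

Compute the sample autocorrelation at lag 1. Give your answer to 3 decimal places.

Mean z̄ = (16 + 10 + 14 + 10 + 19 + 9 + 14 + 11 + 13 + 11)/10 = 12.7000
Numerator Σ_{t=1}^{9}(z_t−z̄)(z_{t+1}−z̄) = -64.2900
Denominator Σ(z_t−z̄)² = 88.1000
r_1 = -64.2900 / 88.1000 = -0.730

-0.730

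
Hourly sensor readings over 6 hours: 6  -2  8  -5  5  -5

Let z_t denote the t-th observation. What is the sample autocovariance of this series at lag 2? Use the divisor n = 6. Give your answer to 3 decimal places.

Mean z̄ = (6 − 2 + 8 − 5 + 5 − 5)/6 = 1.1667
Deviations: 4.8333, -3.1667, 6.8333, -6.1667, 3.8333, -6.1667
Σ_{t=1}^{4}(z_t−z̄)(z_{t+2}−z̄) = 116.7778
γ_2 = 116.7778 / 6 = 19.463

19.463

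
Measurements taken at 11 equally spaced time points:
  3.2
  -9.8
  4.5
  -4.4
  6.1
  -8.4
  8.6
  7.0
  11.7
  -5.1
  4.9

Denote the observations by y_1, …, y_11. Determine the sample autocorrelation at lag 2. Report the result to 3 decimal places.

Mean ȳ = (3.2 − 9.8 + 4.5 − 4.4 + 6.1 − 8.4 + 8.6 + 7.0 + 11.7 − 5.1 + 4.9)/11 = 1.6636
Numerator Σ_{t=1}^{9}(y_t−ȳ)(y_{t+2}−ȳ) = 190.5474
Denominator Σ(y_t−ȳ)² = 533.0855
r_2 = 190.5474 / 533.0855 = 0.357

0.357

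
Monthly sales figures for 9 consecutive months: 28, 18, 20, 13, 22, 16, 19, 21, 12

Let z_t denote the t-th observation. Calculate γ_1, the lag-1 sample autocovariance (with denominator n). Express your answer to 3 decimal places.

-6.438

Mean z̄ = (28 + 18 + 20 + 13 + 22 + 16 + 19 + 21 + 12)/9 = 18.7778
Σ_{t=1}^{8}(z_t−z̄)(z_{t+1}−z̄) = -57.9383
γ_1 = -57.9383 / 9 = -6.438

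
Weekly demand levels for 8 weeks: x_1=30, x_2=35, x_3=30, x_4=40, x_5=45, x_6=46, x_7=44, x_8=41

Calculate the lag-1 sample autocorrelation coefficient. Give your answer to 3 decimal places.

0.535

Mean x̄ = (30 + 35 + 30 + 40 + 45 + 46 + 44 + 41)/8 = 38.8750
Σ(x_t−x̄)(x_{t+1}−x̄) = (34.3906) + (34.3906) + (-9.9844) + (6.8906) + (43.6406) + (36.5156) + (10.8906) = 156.7344
Denominator Σ(x_t−x̄)² = 292.8750
r_1 = 156.7344 / 292.8750 = 0.535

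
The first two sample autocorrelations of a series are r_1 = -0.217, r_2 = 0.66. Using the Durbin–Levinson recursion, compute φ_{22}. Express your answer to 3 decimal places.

φ_{22} = (r_2 − r_1²) / (1 − r_1²)
r_1² = (-0.217)² = 0.047089
Numerator = 0.66 − 0.0471 = 0.6129; denominator = 1 − 0.0471 = 0.9529
φ_{22} = 0.6129 / 0.9529 = 0.643

0.643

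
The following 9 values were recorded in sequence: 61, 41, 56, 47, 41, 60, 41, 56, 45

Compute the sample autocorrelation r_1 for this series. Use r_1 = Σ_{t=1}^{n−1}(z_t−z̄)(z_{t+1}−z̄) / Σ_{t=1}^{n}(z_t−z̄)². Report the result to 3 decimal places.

-0.720

Mean z̄ = (61 + 41 + 56 + 47 + 41 + 60 + 41 + 56 + 45)/9 = 49.7778
Numerator Σ_{t=1}^{8}(z_t−z̄)(z_{t+1}−z̄) = -409.8272
Denominator Σ(z_t−z̄)² = 569.5556
r_1 = -409.8272 / 569.5556 = -0.720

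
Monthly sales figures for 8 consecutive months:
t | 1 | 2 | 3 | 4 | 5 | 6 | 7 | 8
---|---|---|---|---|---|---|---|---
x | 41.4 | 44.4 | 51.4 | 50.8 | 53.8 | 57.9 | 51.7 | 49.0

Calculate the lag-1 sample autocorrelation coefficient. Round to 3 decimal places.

0.454

Mean x̄ = (41.4 + 44.4 + 51.4 + 50.8 + 53.8 + 57.9 + 51.7 + 49.0)/8 = 50.0500
Deviations from mean: -8.6500, -5.6500, 1.3500, 0.7500, 3.7500, 7.8500, 1.6500, -1.0500
Σ(x_t−x̄)(x_{t+1}−x̄) = (48.8725) + (-7.6275) + (1.0125) + (2.8125) + (29.4375) + (12.9525) + (-1.7325) = 85.7275
Denominator Σ(x_t−x̄)² = 188.6400
r_1 = 85.7275 / 188.6400 = 0.454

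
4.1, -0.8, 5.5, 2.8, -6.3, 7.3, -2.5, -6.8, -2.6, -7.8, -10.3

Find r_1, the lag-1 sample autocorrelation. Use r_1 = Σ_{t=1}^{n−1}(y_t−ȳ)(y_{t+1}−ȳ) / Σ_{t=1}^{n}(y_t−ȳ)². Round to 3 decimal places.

Mean ȳ = (4.1 − 0.8 + 5.5 + 2.8 − 6.3 + 7.3 − 2.5 − 6.8 − 2.6 − 7.8 − 10.3)/11 = -1.5818
Numerator Σ_{t=1}^{10}(y_t−ȳ)(y_{t+1}−ȳ) = 40.9215
Denominator Σ(y_t−ȳ)² = 347.1764
r_1 = 40.9215 / 347.1764 = 0.118

0.118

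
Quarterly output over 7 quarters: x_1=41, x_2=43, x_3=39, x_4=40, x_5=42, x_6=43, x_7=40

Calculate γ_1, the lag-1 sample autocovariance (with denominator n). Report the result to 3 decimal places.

Mean x̄ = (41 + 43 + 39 + 40 + 42 + 43 + 40)/7 = 41.1429
Deviations: -0.1429, 1.8571, -2.1429, -1.1429, 0.8571, 1.8571, -1.1429
Σ_{t=1}^{6}(x_t−x̄)(x_{t+1}−x̄) = -3.3061
γ_1 = -3.3061 / 7 = -0.472

-0.472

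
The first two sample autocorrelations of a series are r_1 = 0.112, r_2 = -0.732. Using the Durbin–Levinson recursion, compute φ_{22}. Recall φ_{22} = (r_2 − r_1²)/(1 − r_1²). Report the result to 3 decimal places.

φ_{22} = (r_2 − r_1²) / (1 − r_1²)
r_1² = (0.112)² = 0.012544
Numerator = -0.732 − 0.0125 = -0.7445; denominator = 1 − 0.0125 = 0.9875
φ_{22} = -0.7445 / 0.9875 = -0.754

-0.754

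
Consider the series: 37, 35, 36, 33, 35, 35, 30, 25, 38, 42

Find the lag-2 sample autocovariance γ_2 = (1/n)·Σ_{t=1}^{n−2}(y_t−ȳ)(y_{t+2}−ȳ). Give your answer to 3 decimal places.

-8.972

Mean ȳ = (37 + 35 + 36 + 33 + 35 + 35 + 30 + 25 + 38 + 42)/10 = 34.6000
Σ_{t=1}^{8}(y_t−ȳ)(y_{t+2}−ȳ) = -89.7200
γ_2 = -89.7200 / 10 = -8.972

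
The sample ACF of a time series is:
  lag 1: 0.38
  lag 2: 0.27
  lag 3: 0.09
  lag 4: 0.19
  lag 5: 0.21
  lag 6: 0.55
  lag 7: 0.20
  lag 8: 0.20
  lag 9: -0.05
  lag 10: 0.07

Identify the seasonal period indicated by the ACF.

6

The largest autocorrelation is r_6 = 0.55; the remaining lags stay at or below 0.38. The elevated value at lag 1 (0.38), dropping to 0.27 at lag 2, reflects decaying short-term dependence rather than seasonality.
The dominant spike at lag 6 indicates a seasonal period of 6.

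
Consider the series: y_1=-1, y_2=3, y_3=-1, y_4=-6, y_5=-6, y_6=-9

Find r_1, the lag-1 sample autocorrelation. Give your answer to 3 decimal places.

Mean ȳ = (-1 + 3 − 1 − 6 − 6 − 9)/6 = -3.3333
Deviations from mean: 2.3333, 6.3333, 2.3333, -2.6667, -2.6667, -5.6667
Σ(y_t−ȳ)(y_{t+1}−ȳ) = (14.7778) + (14.7778) + (-6.2222) + (7.1111) + (15.1111) = 45.5556
Denominator Σ(y_t−ȳ)² = 97.3333
r_1 = 45.5556 / 97.3333 = 0.468

0.468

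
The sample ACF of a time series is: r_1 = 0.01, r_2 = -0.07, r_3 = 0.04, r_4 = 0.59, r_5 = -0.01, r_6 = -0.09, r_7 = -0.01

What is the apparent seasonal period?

The largest autocorrelation is r_4 = 0.59; the remaining lags stay at or below 0.04.
The dominant spike at lag 4 indicates a seasonal period of 4.

4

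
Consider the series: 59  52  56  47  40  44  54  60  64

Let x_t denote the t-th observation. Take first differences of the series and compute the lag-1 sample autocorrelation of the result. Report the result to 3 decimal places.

0.249

First differences Δx: -7, 4, -9, -7, 4, 10, 6, 4
Mean of differences = 0.6250
Numerator Σ(Δx_t−Δx̄)(Δx_{t+1}−Δx̄) = 89.6094
Denominator Σ(Δx_t−Δx̄)² = 359.8750
r_1(Δx) = 89.6094 / 359.8750 = 0.249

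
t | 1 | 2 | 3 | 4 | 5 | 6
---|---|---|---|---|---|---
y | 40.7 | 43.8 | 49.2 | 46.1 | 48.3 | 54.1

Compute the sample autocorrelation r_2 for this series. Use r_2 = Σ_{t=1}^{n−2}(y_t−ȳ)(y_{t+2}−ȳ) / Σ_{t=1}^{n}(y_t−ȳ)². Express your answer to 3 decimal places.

Mean ȳ = (40.7 + 43.8 + 49.2 + 46.1 + 48.3 + 54.1)/6 = 47.0333
Deviations from mean: -6.3333, -3.2333, 2.1667, -0.9333, 1.2667, 7.0667
Σ(y_t−ȳ)(y_{t+2}−ȳ) = (-13.7222) + (3.0178) + (2.7444) + (-6.5956) = -14.5556
Denominator Σ(y_t−ȳ)² = 107.6733
r_2 = -14.5556 / 107.6733 = -0.135

-0.135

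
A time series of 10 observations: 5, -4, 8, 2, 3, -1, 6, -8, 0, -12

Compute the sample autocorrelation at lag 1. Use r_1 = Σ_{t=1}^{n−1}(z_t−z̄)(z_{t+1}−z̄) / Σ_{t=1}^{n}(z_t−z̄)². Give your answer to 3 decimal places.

-0.238

Mean z̄ = (5 − 4 + 8 + 2 + 3 − 1 + 6 − 8 + 0 − 12)/10 = -0.1000
Numerator Σ_{t=1}^{9}(z_t−z̄)(z_{t+1}−z̄) = -86.4100
Denominator Σ(z_t−z̄)² = 362.9000
r_1 = -86.4100 / 362.9000 = -0.238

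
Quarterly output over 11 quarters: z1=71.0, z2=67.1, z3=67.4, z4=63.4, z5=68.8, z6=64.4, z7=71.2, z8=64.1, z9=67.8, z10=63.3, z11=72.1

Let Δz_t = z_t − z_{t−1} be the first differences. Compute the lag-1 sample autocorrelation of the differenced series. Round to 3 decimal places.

First differences Δz: -3.9, 0.3, -4.0, 5.4, -4.4, 6.8, -7.1, 3.7, -4.5, 8.8
Mean of differences = 0.1100
Numerator Σ(Δz_t−Δz̄)(Δz_{t+1}−Δz̄) = -208.0441
Denominator Σ(Δz_t−Δz̄)² = 287.7290
r_1(Δz) = -208.0441 / 287.7290 = -0.723

-0.723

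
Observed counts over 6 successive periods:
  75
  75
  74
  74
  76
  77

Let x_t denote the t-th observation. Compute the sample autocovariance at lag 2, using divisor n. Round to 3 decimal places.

-0.454

Mean x̄ = (75 + 75 + 74 + 74 + 76 + 77)/6 = 75.1667
Deviations: -0.1667, -0.1667, -1.1667, -1.1667, 0.8333, 1.8333
Σ_{t=1}^{4}(x_t−x̄)(x_{t+2}−x̄) = -2.7222
γ_2 = -2.7222 / 6 = -0.454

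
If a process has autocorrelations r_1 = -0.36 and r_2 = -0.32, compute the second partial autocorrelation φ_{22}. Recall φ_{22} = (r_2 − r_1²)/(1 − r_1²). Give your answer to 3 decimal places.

-0.517

φ_{22} = (r_2 − r_1²) / (1 − r_1²)
r_1² = (-0.36)² = 0.1296
Numerator = -0.32 − 0.1296 = -0.4496; denominator = 1 − 0.1296 = 0.8704
φ_{22} = -0.4496 / 0.8704 = -0.517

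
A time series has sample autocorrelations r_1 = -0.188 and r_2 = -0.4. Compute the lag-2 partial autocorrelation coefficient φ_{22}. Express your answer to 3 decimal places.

-0.451

φ_{22} = (r_2 − r_1²) / (1 − r_1²)
r_1² = (-0.188)² = 0.035344
Numerator = -0.4 − 0.0353 = -0.4353; denominator = 1 − 0.0353 = 0.9647
φ_{22} = -0.4353 / 0.9647 = -0.451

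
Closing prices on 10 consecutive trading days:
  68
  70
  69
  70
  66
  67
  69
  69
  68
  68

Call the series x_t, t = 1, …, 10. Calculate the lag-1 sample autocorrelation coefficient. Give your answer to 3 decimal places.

0.017

Mean x̄ = (68 + 70 + 69 + 70 + 66 + 67 + 69 + 69 + 68 + 68)/10 = 68.4000
Numerator Σ_{t=1}^{9}(x_t−x̄)(x_{t+1}−x̄) = 0.2400
Denominator Σ(x_t−x̄)² = 14.4000
r_1 = 0.2400 / 14.4000 = 0.017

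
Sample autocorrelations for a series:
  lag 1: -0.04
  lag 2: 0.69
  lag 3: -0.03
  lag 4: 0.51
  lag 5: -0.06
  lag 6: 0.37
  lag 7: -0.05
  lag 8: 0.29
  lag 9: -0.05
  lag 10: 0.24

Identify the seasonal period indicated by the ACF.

The largest autocorrelation is r_2 = 0.69, with weaker echoes at lags 4 (0.51), 6 (0.37), 8 (0.29) and 10 (0.24); the remaining lags stay at or below -0.03.
The dominant spike at lag 2 indicates a seasonal period of 2.

2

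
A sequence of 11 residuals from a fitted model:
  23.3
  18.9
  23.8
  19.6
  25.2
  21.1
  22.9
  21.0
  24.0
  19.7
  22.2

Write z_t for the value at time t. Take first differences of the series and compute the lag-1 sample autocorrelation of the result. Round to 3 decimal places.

First differences Δz: -4.4, 4.9, -4.2, 5.6, -4.1, 1.8, -1.9, 3.0, -4.3, 2.5
Mean of differences = -0.1100
Numerator Σ(Δz_t−Δz̄)(Δz_{t+1}−Δz̄) = -128.6941
Denominator Σ(Δz_t−Δz̄)² = 149.6490
r_1(Δz) = -128.6941 / 149.6490 = -0.860

-0.860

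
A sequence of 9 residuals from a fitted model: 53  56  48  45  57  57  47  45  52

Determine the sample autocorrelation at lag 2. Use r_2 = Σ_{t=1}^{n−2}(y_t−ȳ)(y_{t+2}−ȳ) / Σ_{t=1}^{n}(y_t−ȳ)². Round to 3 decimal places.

Mean ȳ = (53 + 56 + 48 + 45 + 57 + 57 + 47 + 45 + 52)/9 = 51.1111
Σ(y_t−ȳ)(y_{t+2}−ȳ) = (-5.8765) + (-29.8765) + (-18.3210) + (-35.9877) + (-24.2099) + (-35.9877) + (-3.6543) = -153.9136
Denominator Σ(y_t−ȳ)² = 198.8889
r_2 = -153.9136 / 198.8889 = -0.774

-0.774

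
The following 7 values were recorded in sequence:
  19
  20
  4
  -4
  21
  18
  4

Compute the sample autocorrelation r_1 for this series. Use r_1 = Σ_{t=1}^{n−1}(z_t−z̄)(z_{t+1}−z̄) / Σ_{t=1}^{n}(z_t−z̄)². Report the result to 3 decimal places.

-0.030

Mean z̄ = (19 + 20 + 4 − 4 + 21 + 18 + 4)/7 = 11.7143
Deviations from mean: 7.2857, 8.2857, -7.7143, -15.7143, 9.2857, 6.2857, -7.7143
Σ(z_t−z̄)(z_{t+1}−z̄) = (60.3673) + (-63.9184) + (121.2245) + (-145.9184) + (58.3673) + (-48.4898) = -18.3673
Denominator Σ(z_t−z̄)² = 613.4286
r_1 = -18.3673 / 613.4286 = -0.030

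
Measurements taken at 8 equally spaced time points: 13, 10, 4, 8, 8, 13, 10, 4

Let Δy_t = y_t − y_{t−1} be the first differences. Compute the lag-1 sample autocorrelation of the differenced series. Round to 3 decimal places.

First differences Δy: -3, -6, 4, 0, 5, -3, -6
Mean of differences = -1.2857
Numerator Σ(Δy_t−Δȳ)(Δy_{t+1}−Δȳ) = -4.6531
Denominator Σ(Δy_t−Δȳ)² = 119.4286
r_1(Δy) = -4.6531 / 119.4286 = -0.039

-0.039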